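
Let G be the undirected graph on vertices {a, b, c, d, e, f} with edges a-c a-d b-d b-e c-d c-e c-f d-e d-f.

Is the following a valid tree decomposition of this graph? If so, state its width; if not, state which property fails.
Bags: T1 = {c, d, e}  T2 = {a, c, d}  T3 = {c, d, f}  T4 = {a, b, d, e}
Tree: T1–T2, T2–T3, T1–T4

No — bags containing vertex a are not connected in the tree.

A tree decomposition must satisfy three properties: every vertex lies in some bag; for every edge, both endpoints lie together in some bag; and for every vertex, the bags containing it form a connected subtree. Here bags containing vertex a are not connected in the tree, so the decomposition is invalid.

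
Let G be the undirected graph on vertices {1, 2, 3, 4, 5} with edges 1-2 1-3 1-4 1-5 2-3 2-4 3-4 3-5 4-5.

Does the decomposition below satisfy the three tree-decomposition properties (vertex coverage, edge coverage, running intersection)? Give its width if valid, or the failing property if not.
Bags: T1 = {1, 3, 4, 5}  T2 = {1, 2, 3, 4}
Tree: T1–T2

Checking the three conditions: (i) the bags cover all of {1, 2, 3, 4, 5}; (ii) for each edge, some bag contains both endpoints; (iii) the bags containing any fixed vertex form a subtree. All hold, so the decomposition is valid with width 4 − 1 = 3.

Yes; width 3.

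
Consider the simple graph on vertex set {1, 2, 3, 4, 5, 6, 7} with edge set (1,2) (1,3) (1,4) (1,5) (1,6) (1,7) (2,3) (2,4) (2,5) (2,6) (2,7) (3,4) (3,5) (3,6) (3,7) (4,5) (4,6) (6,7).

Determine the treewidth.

4

A width-4 tree decomposition is:
Bags: B1 = {1, 2, 3, 4, 5}  B2 = {1, 2, 3, 4, 6}  B3 = {1, 2, 3, 6, 7}
Tree: B1–B2, B2–B3
Each bag holds 5 vertices, so the decomposition has width 4, which upper-bounds the treewidth. Conversely, {1, 2, 3, 4, 5} is a clique of size 5, and the vertices of any clique must share a bag in every tree decomposition; so some bag has ≥ 5 vertices and tw(G) ≥ 4. Therefore the treewidth is 4.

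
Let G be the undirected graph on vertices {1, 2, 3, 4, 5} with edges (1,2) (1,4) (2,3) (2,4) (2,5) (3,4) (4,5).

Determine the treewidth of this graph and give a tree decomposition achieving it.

Every bag has size at most 3, so the width is 3 − 1 = 2 and tw(G) ≤ 2. Conversely, {1, 2, 4} is a clique of size 3, and the vertices of any clique must share a bag in every tree decomposition; so some bag has ≥ 3 vertices and tw(G) ≥ 2. Combining the bounds, tw(G) = 2.

Treewidth 2.
Bags: B1 = {2, 4, 5}  B2 = {2, 3, 4}  B3 = {1, 2, 4}
Tree: B1–B2, B1–B3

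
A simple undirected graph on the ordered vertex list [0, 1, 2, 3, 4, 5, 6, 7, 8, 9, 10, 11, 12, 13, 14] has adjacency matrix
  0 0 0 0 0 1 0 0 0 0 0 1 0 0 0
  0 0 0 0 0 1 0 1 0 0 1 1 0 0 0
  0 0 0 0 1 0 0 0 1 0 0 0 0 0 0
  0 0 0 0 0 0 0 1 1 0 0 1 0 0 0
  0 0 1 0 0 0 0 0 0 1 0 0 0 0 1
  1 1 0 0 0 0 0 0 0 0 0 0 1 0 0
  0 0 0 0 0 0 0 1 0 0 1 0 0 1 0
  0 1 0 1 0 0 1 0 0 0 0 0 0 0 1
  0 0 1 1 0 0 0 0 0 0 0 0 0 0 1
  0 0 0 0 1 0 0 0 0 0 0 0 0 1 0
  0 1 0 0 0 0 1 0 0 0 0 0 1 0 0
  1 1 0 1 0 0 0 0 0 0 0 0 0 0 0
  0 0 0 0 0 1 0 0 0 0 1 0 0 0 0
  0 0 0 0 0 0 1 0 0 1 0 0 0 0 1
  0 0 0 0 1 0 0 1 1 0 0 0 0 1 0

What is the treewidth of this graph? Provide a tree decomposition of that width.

Every bag has size at most 4, so the width is 4 − 1 = 3 and tw(G) ≤ 3. For the lower bound: the 4 vertex sets {2,4,9}, {8}, {14}, {3,6,7,13} are disjoint, each induces a connected subgraph, and every pair is joined by at least one edge of G. Contracting each set to a single vertex therefore yields K_{4} as a minor, and since treewidth is minor-monotone, tw(G) ≥ tw(K_{4}) = 3. The upper and lower bounds meet at 3, so that is the treewidth.

Treewidth 3.
One such decomposition:
Bags: B1 = {2, 4, 8, 9}  B2 = {4, 8, 9, 14}  B3 = {8, 9, 13, 14}  B4 = {3, 8, 13, 14}  B5 = {3, 7, 13, 14}  B6 = {3, 6, 7, 13}  B7 = {3, 6, 7, 11}  B8 = {1, 6, 7, 11}  B9 = {1, 6, 10, 11}  B10 = {0, 1, 10, 11}  B11 = {0, 1, 5, 10}  B12 = {0, 5, 10, 12}
Tree: B1–B2, B2–B3, B3–B4, B4–B5, B5–B6, B6–B7, B7–B8, B8–B9, B9–B10, B10–B11, B11–B12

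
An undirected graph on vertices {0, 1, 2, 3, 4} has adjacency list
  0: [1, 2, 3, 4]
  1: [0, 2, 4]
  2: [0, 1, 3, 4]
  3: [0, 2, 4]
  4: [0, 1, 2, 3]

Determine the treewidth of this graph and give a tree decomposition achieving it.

Treewidth 3.
One optimal decomposition is:
Bags: B1 = {0, 1, 2, 4}  B2 = {0, 2, 3, 4}
Tree: B1–B2

The largest bag has 4 vertices, giving width 3; this decomposition certifies tw(G) ≤ 3. Conversely, {0, 1, 2, 4} is a clique of size 4, and the vertices of any clique must share a bag in every tree decomposition; so some bag has ≥ 4 vertices and tw(G) ≥ 3. Therefore the treewidth is 3.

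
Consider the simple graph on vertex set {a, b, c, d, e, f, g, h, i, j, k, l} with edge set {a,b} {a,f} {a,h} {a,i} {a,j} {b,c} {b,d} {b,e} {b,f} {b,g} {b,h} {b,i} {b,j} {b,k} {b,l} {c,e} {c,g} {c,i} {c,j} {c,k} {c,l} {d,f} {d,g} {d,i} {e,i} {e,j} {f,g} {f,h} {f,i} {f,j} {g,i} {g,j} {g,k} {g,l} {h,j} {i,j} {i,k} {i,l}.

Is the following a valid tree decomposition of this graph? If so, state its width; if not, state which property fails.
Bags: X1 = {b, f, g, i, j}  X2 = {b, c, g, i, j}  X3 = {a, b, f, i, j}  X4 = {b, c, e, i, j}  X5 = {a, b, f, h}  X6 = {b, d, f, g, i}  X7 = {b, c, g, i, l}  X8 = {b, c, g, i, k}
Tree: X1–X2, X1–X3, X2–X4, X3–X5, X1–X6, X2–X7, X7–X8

No — edge (j,h) lies in no bag.

A tree decomposition must satisfy three properties: every vertex lies in some bag; for every edge, both endpoints lie together in some bag; and for every vertex, the bags containing it form a connected subtree. Here edge (j,h) lies in no bag, so the decomposition is invalid.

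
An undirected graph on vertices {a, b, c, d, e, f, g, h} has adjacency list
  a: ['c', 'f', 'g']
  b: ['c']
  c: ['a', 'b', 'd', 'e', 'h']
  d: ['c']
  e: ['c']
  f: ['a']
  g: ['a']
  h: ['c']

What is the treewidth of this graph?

A width-1 tree decomposition is:
Bags: B1 = {a, c}  B2 = {b, c}  B3 = {a, g}  B4 = {a, f}  B5 = {c, e}  B6 = {c, d}  B7 = {c, h}
Tree: B1–B2, B1–B3, B1–B4, B1–B5, B5–B6, B6–B7
Every bag has size at most 2, so the width is 2 − 1 = 1 and tw(G) ≤ 1. Since G has at least one edge (e.g. c–a), it is not an edgeless graph, so tw(G) ≥ 1. Therefore the treewidth is 1.

1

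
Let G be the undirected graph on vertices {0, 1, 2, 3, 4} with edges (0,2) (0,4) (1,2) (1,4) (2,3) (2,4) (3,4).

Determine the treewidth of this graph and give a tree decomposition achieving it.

The largest bag has 3 vertices, giving width 2; this decomposition certifies tw(G) ≤ 2. For the lower bound, the 3 vertices {0, 2, 4} are pairwise adjacent, and any tree decomposition puts a clique entirely inside one bag — forcing width ≥ 2. Hence tw(G) = 2 exactly.

Treewidth 2.
One optimal decomposition is:
Bags: B1 = {2, 3, 4}  B2 = {1, 2, 4}  B3 = {0, 2, 4}
Tree: B1–B2, B1–B3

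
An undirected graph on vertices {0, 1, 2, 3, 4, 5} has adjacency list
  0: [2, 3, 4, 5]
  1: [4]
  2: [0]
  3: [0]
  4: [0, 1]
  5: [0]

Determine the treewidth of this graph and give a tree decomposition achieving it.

Treewidth 1.
One optimal decomposition is:
Bags: B1 = {0, 4}  B2 = {0, 2}  B3 = {1, 4}  B4 = {0, 5}  B5 = {0, 3}
Tree: B1–B2, B1–B3, B1–B4, B1–B5

Every bag has size at most 2, so the width is 2 − 1 = 1 and tw(G) ≤ 1. G has an edge, so its treewidth is at least 1. Therefore the treewidth is 1.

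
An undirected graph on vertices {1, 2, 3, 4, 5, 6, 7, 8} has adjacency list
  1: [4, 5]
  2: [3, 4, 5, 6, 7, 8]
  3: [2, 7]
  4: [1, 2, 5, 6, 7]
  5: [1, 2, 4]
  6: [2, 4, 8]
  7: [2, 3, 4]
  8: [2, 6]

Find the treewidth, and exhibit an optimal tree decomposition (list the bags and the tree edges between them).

Treewidth 2.
One optimal decomposition is:
Bags: B1 = {2, 4, 6}  B2 = {2, 6, 8}  B3 = {2, 4, 7}  B4 = {2, 4, 5}  B5 = {2, 3, 7}  B6 = {1, 4, 5}
Tree: B1–B2, B1–B3, B1–B4, B3–B5, B4–B6

The largest bag has 3 vertices, giving width 2; this decomposition certifies tw(G) ≤ 2. For the lower bound, the 3 vertices {1, 4, 5} are pairwise adjacent, and any tree decomposition puts a clique entirely inside one bag — forcing width ≥ 2. Hence tw(G) = 2 exactly.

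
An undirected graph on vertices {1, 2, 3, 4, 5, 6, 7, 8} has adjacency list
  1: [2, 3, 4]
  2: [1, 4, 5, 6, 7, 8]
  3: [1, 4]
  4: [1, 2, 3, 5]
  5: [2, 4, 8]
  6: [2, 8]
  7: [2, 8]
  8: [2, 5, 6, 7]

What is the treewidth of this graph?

A width-2 tree decomposition is:
Bags: B1 = {2, 5, 8}  B2 = {2, 4, 5}  B3 = {1, 2, 4}  B4 = {2, 7, 8}  B5 = {1, 3, 4}  B6 = {2, 6, 8}
Tree: B1–B2, B2–B3, B1–B4, B3–B5, B1–B6
Each bag holds 3 vertices, so the decomposition has width 2, which upper-bounds the treewidth. Conversely, {2, 5, 8} is a clique of size 3, and the vertices of any clique must share a bag in every tree decomposition; so some bag has ≥ 3 vertices and tw(G) ≥ 2. Therefore the treewidth is 2.

2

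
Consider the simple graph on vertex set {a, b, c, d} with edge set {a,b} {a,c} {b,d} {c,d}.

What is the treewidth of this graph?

A width-2 tree decomposition is:
Bags: B1 = {a, b, d}  B2 = {a, c, d}
Tree: B1–B2
Every bag has size at most 3, so the width is 3 − 1 = 2 and tw(G) ≤ 2. Since d–b–a–c–d is a cycle in G, G is not acyclic. Forests are exactly the graphs of treewidth ≤ 1, so tw(G) ≥ 2. Combining the bounds, tw(G) = 2.

2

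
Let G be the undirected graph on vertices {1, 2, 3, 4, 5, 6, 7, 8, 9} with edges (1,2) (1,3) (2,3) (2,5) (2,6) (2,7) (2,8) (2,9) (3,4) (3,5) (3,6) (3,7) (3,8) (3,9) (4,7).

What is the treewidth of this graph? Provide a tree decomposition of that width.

The largest bag has 3 vertices, giving width 2; this decomposition certifies tw(G) ≤ 2. On the other hand G contains the 3-clique {1, 2, 3}. A clique must lie in a single bag of any decomposition, so no decomposition can have width below 2. Hence tw(G) = 2 exactly.

Treewidth 2.
One optimal decomposition is:
Bags: B1 = {2, 3, 7}  B2 = {2, 3, 9}  B3 = {2, 3, 6}  B4 = {1, 2, 3}  B5 = {2, 3, 5}  B6 = {2, 3, 8}  B7 = {3, 4, 7}
Tree: B1–B2, B2–B3, B1–B4, B3–B5, B5–B6, B1–B7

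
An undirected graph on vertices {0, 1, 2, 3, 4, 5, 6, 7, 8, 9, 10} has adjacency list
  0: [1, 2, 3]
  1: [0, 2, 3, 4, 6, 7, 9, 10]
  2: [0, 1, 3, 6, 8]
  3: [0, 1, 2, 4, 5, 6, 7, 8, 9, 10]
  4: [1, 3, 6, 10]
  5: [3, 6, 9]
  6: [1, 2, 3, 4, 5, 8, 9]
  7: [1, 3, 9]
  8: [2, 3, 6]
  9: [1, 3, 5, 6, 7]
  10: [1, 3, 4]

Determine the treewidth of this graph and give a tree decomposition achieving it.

Treewidth 3.
Bags: B1 = {1, 3, 4, 6}  B2 = {1, 2, 3, 6}  B3 = {2, 3, 6, 8}  B4 = {1, 3, 6, 9}  B5 = {1, 3, 7, 9}  B6 = {0, 1, 2, 3}  B7 = {1, 3, 4, 10}  B8 = {3, 5, 6, 9}
Tree: B1–B2, B2–B3, B1–B4, B4–B5, B2–B6, B1–B7, B4–B8

Every bag has size at most 4, so the width is 4 − 1 = 3 and tw(G) ≤ 3. On the other hand G contains the 4-clique {2, 3, 6, 8}. A clique must lie in a single bag of any decomposition, so no decomposition can have width below 3. Hence tw(G) = 3 exactly.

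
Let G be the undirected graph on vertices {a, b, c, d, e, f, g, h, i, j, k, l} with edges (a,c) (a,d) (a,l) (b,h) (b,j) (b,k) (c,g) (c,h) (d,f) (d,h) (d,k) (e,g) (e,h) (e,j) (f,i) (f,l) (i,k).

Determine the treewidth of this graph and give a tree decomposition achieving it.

Treewidth 3.
One optimal decomposition is:
Bags: B1 = {a, f, i, l}  B2 = {a, d, f, i}  B3 = {a, d, i, k}  B4 = {a, c, d, k}  B5 = {c, d, h, k}  B6 = {b, c, h, k}  B7 = {b, c, g, h}  B8 = {b, e, g, h}  B9 = {b, e, g, j}
Tree: B1–B2, B2–B3, B3–B4, B4–B5, B5–B6, B6–B7, B7–B8, B8–B9

The largest bag has 4 vertices, giving width 3; this decomposition certifies tw(G) ≤ 3. For the lower bound: the 4 vertex sets {f,i,l}, {a}, {d}, {b,c,h,k} are disjoint, each induces a connected subgraph, and every pair is joined by at least one edge of G. Contracting each set to a single vertex therefore yields K_{4} as a minor, and since treewidth is minor-monotone, tw(G) ≥ tw(K_{4}) = 3. Combining the bounds, tw(G) = 3.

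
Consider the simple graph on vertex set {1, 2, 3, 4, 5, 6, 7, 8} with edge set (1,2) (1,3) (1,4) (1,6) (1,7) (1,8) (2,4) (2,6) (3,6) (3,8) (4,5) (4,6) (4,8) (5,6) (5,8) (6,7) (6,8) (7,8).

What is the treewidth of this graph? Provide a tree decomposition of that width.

Each bag holds 4 vertices, so the decomposition has width 3, which upper-bounds the treewidth. Conversely, {1, 3, 6, 8} is a clique of size 4, and the vertices of any clique must share a bag in every tree decomposition; so some bag has ≥ 4 vertices and tw(G) ≥ 3. Therefore the treewidth is 3.

Treewidth 3.
One optimal decomposition is:
Bags: B1 = {1, 4, 6, 8}  B2 = {1, 2, 4, 6}  B3 = {4, 5, 6, 8}  B4 = {1, 3, 6, 8}  B5 = {1, 6, 7, 8}
Tree: B1–B2, B1–B3, B1–B4, B1–B5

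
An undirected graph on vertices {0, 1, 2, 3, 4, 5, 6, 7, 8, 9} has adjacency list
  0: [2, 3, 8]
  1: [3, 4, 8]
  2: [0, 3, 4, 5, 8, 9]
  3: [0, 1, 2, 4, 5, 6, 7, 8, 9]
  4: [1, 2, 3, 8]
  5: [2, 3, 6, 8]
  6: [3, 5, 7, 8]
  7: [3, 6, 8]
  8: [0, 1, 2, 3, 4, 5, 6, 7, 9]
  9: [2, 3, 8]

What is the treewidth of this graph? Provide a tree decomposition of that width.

Each bag holds 4 vertices, so the decomposition has width 3, which upper-bounds the treewidth. For the lower bound, the 4 vertices {1, 3, 4, 8} are pairwise adjacent, and any tree decomposition puts a clique entirely inside one bag — forcing width ≥ 3. The upper and lower bounds meet at 3, so that is the treewidth.

Treewidth 3.
One such decomposition:
Bags: B1 = {3, 5, 6, 8}  B2 = {2, 3, 5, 8}  B3 = {2, 3, 4, 8}  B4 = {2, 3, 8, 9}  B5 = {3, 6, 7, 8}  B6 = {1, 3, 4, 8}  B7 = {0, 2, 3, 8}
Tree: B1–B2, B2–B3, B3–B4, B1–B5, B3–B6, B2–B7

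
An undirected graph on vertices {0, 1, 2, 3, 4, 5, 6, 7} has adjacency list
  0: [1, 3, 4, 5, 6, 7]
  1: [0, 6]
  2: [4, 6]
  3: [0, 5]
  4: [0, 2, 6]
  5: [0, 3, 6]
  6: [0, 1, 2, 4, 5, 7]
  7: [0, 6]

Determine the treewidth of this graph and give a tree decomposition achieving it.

Every bag has size at most 3, so the width is 3 − 1 = 2 and tw(G) ≤ 2. For the lower bound, the 3 vertices {0, 3, 5} are pairwise adjacent, and any tree decomposition puts a clique entirely inside one bag — forcing width ≥ 2. Hence tw(G) = 2 exactly.

Treewidth 2.
Bags: B1 = {0, 5, 6}  B2 = {0, 1, 6}  B3 = {0, 4, 6}  B4 = {0, 3, 5}  B5 = {2, 4, 6}  B6 = {0, 6, 7}
Tree: B1–B2, B1–B3, B1–B4, B3–B5, B2–B6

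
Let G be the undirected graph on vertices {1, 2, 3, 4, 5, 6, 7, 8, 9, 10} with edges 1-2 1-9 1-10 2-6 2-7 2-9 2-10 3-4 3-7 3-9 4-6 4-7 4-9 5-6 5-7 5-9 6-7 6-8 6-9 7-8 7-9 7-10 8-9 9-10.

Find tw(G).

A width-3 tree decomposition is:
Bags: B1 = {2, 6, 7, 9}  B2 = {5, 6, 7, 9}  B3 = {2, 7, 9, 10}  B4 = {6, 7, 8, 9}  B5 = {1, 2, 9, 10}  B6 = {4, 6, 7, 9}  B7 = {3, 4, 7, 9}
Tree: B1–B2, B1–B3, B1–B4, B3–B5, B1–B6, B6–B7
Every bag has size at most 4, so the width is 4 − 1 = 3 and tw(G) ≤ 3. For the lower bound, the 4 vertices {1, 2, 9, 10} are pairwise adjacent, and any tree decomposition puts a clique entirely inside one bag — forcing width ≥ 3. Combining the bounds, tw(G) = 3.

3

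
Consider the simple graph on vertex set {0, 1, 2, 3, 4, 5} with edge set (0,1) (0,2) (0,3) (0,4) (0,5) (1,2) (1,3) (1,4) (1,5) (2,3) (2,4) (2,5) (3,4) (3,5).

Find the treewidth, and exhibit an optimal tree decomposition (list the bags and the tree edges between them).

Treewidth 4.
Bags: B1 = {0, 1, 2, 3, 4}  B2 = {0, 1, 2, 3, 5}
Tree: B1–B2

The largest bag has 5 vertices, giving width 4; this decomposition certifies tw(G) ≤ 4. Conversely, {0, 1, 2, 3, 4} is a clique of size 5, and the vertices of any clique must share a bag in every tree decomposition; so some bag has ≥ 5 vertices and tw(G) ≥ 4. Therefore the treewidth is 4.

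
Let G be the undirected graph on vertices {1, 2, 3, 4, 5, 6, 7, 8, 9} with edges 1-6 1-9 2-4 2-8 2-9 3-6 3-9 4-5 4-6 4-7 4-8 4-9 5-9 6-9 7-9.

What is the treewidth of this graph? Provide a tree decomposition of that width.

Every bag has size at most 3, so the width is 3 − 1 = 2 and tw(G) ≤ 2. On the other hand G contains the 3-clique {2, 4, 8}. A clique must lie in a single bag of any decomposition, so no decomposition can have width below 2. Combining the bounds, tw(G) = 2.

Treewidth 2.
Bags: B1 = {4, 6, 9}  B2 = {4, 7, 9}  B3 = {3, 6, 9}  B4 = {2, 4, 9}  B5 = {1, 6, 9}  B6 = {4, 5, 9}  B7 = {2, 4, 8}
Tree: B1–B2, B1–B3, B1–B4, B3–B5, B2–B6, B4–B7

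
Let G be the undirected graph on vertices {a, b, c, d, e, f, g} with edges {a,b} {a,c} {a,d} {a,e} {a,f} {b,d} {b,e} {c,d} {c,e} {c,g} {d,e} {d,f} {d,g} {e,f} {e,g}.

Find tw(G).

3

A width-3 tree decomposition is:
Bags: B1 = {a, b, d, e}  B2 = {a, d, e, f}  B3 = {a, c, d, e}  B4 = {c, d, e, g}
Tree: B1–B2, B1–B3, B3–B4
The largest bag has 4 vertices, giving width 3; this decomposition certifies tw(G) ≤ 3. Conversely, {c, d, e, g} is a clique of size 4, and the vertices of any clique must share a bag in every tree decomposition; so some bag has ≥ 4 vertices and tw(G) ≥ 3. Therefore the treewidth is 3.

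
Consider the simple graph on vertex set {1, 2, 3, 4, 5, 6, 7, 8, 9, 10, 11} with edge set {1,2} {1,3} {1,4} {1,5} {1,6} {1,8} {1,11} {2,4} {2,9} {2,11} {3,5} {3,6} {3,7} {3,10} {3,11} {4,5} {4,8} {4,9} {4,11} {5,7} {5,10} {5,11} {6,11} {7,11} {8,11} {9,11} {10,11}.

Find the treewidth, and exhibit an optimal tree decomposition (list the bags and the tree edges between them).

Treewidth 3.
One such decomposition:
Bags: B1 = {1, 3, 5, 11}  B2 = {1, 4, 5, 11}  B3 = {1, 3, 6, 11}  B4 = {1, 4, 8, 11}  B5 = {1, 2, 4, 11}  B6 = {3, 5, 10, 11}  B7 = {3, 5, 7, 11}  B8 = {2, 4, 9, 11}
Tree: B1–B2, B1–B3, B2–B4, B2–B5, B1–B6, B1–B7, B5–B8

Every bag has size at most 4, so the width is 4 − 1 = 3 and tw(G) ≤ 3. On the other hand G contains the 4-clique {1, 3, 5, 11}. A clique must lie in a single bag of any decomposition, so no decomposition can have width below 3. The upper and lower bounds meet at 3, so that is the treewidth.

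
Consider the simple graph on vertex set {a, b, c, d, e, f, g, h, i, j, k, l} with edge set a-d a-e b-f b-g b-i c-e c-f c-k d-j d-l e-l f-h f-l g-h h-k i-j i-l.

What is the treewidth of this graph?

A width-3 tree decomposition is:
Bags: B1 = {a, d, e, j}  B2 = {d, e, j, l}  B3 = {e, i, j, l}  B4 = {c, e, i, l}  B5 = {c, f, i, l}  B6 = {b, c, f, i}  B7 = {b, c, f, k}  B8 = {b, f, h, k}  B9 = {b, g, h, k}
Tree: B1–B2, B2–B3, B3–B4, B4–B5, B5–B6, B6–B7, B7–B8, B8–B9
The largest bag has 4 vertices, giving width 3; this decomposition certifies tw(G) ≤ 3. For the lower bound: the 4 vertex sets {a,d,j}, {e}, {l}, {b,c,f,i} are disjoint, each induces a connected subgraph, and every pair is joined by at least one edge of G. Contracting each set to a single vertex therefore yields K_{4} as a minor, and since treewidth is minor-monotone, tw(G) ≥ tw(K_{4}) = 3. Hence tw(G) = 3 exactly.

3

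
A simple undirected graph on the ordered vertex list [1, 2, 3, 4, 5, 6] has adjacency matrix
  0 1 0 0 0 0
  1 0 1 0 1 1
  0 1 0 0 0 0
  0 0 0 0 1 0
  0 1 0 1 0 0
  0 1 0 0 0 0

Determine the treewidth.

A width-1 tree decomposition is:
Bags: B1 = {2, 5}  B2 = {2, 3}  B3 = {1, 2}  B4 = {2, 6}  B5 = {4, 5}
Tree: B1–B2, B2–B3, B1–B4, B1–B5
Every bag has size at most 2, so the width is 2 − 1 = 1 and tw(G) ≤ 1. G has an edge, so its treewidth is at least 1. Combining the bounds, tw(G) = 1.

1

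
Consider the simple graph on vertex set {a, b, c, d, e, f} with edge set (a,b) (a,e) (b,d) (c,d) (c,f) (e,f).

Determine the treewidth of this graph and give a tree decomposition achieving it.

Every bag has size at most 3, so the width is 3 − 1 = 2 and tw(G) ≤ 2. For the lower bound, G contains the cycle a–e–f–c–d–b–a, so G is not a forest; only forests have treewidth ≤ 1, hence tw(G) ≥ 2. Hence tw(G) = 2 exactly.

Treewidth 2.
One optimal decomposition is:
Bags: B1 = {a, e, f}  B2 = {a, c, f}  B3 = {a, c, d}  B4 = {a, b, d}
Tree: B1–B2, B2–B3, B3–B4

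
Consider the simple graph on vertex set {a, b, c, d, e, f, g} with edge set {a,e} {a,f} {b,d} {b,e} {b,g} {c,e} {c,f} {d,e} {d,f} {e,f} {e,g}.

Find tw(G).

2

A width-2 tree decomposition is:
Bags: B1 = {b, e, g}  B2 = {b, d, e}  B3 = {d, e, f}  B4 = {c, e, f}  B5 = {a, e, f}
Tree: B1–B2, B2–B3, B3–B4, B4–B5
The largest bag has 3 vertices, giving width 2; this decomposition certifies tw(G) ≤ 2. On the other hand G contains the 3-clique {b, e, g}. A clique must lie in a single bag of any decomposition, so no decomposition can have width below 2. Hence tw(G) = 2 exactly.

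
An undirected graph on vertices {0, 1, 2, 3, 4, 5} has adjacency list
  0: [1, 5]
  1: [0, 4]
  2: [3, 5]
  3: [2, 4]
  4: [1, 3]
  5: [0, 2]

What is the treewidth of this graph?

A width-2 tree decomposition is:
Bags: B1 = {2, 3, 5}  B2 = {3, 4, 5}  B3 = {1, 4, 5}  B4 = {0, 1, 5}
Tree: B1–B2, B2–B3, B3–B4
Every bag has size at most 3, so the width is 3 − 1 = 2 and tw(G) ≤ 2. For the lower bound, G contains the cycle 5–2–3–4–1–0–5, so G is not a forest; only forests have treewidth ≤ 1, hence tw(G) ≥ 2. Combining the bounds, tw(G) = 2.

2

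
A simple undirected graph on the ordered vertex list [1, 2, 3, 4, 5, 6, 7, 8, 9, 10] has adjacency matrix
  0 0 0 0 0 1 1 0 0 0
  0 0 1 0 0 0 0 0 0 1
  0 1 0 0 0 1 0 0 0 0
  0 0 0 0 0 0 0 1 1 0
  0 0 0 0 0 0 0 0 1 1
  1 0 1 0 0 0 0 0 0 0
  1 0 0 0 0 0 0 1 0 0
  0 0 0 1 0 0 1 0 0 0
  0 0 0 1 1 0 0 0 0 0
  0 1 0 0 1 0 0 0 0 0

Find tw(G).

A width-2 tree decomposition is:
Bags: B1 = {4, 5, 9}  B2 = {4, 5, 10}  B3 = {2, 4, 10}  B4 = {2, 3, 4}  B5 = {3, 4, 6}  B6 = {1, 4, 6}  B7 = {1, 4, 7}  B8 = {4, 7, 8}
Tree: B1–B2, B2–B3, B3–B4, B4–B5, B5–B6, B6–B7, B7–B8
The largest bag has 3 vertices, giving width 2; this decomposition certifies tw(G) ≤ 2. For the lower bound, G contains the cycle 4–9–5–10–2–3–6–1–7–8–4, so G is not a forest; only forests have treewidth ≤ 1, hence tw(G) ≥ 2. The upper and lower bounds meet at 2, so that is the treewidth.

2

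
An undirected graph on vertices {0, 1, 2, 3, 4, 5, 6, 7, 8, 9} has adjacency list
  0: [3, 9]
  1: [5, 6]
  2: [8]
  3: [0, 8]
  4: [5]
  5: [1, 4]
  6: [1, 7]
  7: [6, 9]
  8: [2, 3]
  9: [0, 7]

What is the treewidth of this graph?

A width-1 tree decomposition is:
Bags: B1 = {2, 8}  B2 = {3, 8}  B3 = {0, 3}  B4 = {0, 9}  B5 = {7, 9}  B6 = {6, 7}  B7 = {1, 6}  B8 = {1, 5}  B9 = {4, 5}
Tree: B1–B2, B2–B3, B3–B4, B4–B5, B5–B6, B6–B7, B7–B8, B8–B9
The largest bag has 2 vertices, giving width 1; this decomposition certifies tw(G) ≤ 1. Any graph with an edge has treewidth ≥ 1, and G has the edge 2–8. The upper and lower bounds meet at 1, so that is the treewidth.

1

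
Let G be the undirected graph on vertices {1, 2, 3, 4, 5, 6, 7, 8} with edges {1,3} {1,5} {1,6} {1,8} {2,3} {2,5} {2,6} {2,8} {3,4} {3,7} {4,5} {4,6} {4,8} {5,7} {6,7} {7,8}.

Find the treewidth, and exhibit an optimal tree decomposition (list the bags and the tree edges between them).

Treewidth 4.
Bags: B1 = {3, 4, 5, 6, 8}  B2 = {1, 3, 5, 6, 8}  B3 = {3, 5, 6, 7, 8}  B4 = {2, 3, 5, 6, 8}
Tree: B1–B2, B2–B3, B3–B4

The largest bag has 5 vertices, giving width 4; this decomposition certifies tw(G) ≤ 4. For the lower bound: the 5 vertex sets {3,4}, {1,6}, {7,8}, {5}, {2} are disjoint, each induces a connected subgraph, and every pair is joined by at least one edge of G. Contracting each set to a single vertex therefore yields K_{5} as a minor, and since treewidth is minor-monotone, tw(G) ≥ tw(K_{5}) = 4. The upper and lower bounds meet at 4, so that is the treewidth.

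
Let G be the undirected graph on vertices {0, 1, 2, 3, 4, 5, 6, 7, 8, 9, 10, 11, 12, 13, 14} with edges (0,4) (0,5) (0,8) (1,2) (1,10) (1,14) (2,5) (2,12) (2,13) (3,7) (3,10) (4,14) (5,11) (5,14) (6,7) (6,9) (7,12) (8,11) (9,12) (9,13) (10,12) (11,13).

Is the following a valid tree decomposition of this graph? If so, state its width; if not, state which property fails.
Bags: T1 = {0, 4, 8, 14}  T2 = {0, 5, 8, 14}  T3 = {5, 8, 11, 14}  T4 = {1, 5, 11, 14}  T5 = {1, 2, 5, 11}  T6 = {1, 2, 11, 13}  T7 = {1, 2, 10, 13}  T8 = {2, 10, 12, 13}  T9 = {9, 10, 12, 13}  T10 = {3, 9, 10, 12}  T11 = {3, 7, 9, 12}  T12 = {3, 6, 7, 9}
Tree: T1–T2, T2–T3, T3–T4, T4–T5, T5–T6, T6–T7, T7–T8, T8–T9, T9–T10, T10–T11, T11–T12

Every vertex of G appears in some bag (union = {0, 1, 2, 3, 4, 5, 6, 7, 8, 9, 10, 11, 12, 13, 14}); every edge is covered by a bag; and for each vertex v the set of bags containing v is connected in the bag tree. The decomposition is therefore valid. The largest bag has 4 vertices, so the width is 3.

Yes; width 3.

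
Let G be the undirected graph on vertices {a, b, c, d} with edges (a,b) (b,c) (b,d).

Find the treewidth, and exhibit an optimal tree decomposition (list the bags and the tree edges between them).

Treewidth 1.
One such decomposition:
Bags: B1 = {b, c}  B2 = {b, d}  B3 = {a, b}
Tree: B1–B2, B2–B3

Every bag has size at most 2, so the width is 2 − 1 = 1 and tw(G) ≤ 1. Any graph with an edge has treewidth ≥ 1, and G has the edge c–b. The upper and lower bounds meet at 1, so that is the treewidth.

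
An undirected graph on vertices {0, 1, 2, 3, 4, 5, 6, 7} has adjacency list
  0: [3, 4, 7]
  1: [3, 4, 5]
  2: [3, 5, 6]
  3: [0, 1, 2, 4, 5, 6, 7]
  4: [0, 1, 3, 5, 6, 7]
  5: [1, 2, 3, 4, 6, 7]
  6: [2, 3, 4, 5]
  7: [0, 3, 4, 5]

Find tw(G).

A width-3 tree decomposition is:
Bags: B1 = {2, 3, 5, 6}  B2 = {3, 4, 5, 6}  B3 = {1, 3, 4, 5}  B4 = {3, 4, 5, 7}  B5 = {0, 3, 4, 7}
Tree: B1–B2, B2–B3, B2–B4, B4–B5
The largest bag has 4 vertices, giving width 3; this decomposition certifies tw(G) ≤ 3. Conversely, {2, 3, 5, 6} is a clique of size 4, and the vertices of any clique must share a bag in every tree decomposition; so some bag has ≥ 4 vertices and tw(G) ≥ 3. Combining the bounds, tw(G) = 3.

3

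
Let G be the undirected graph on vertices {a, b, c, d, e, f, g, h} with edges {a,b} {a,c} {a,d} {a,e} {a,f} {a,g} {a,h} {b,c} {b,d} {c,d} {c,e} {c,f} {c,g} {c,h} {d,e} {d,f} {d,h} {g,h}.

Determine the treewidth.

3

A width-3 tree decomposition is:
Bags: B1 = {a, b, c, d}  B2 = {a, c, d, e}  B3 = {a, c, d, h}  B4 = {a, c, g, h}  B5 = {a, c, d, f}
Tree: B1–B2, B1–B3, B3–B4, B1–B5
Every bag has size at most 4, so the width is 4 − 1 = 3 and tw(G) ≤ 3. On the other hand G contains the 4-clique {a, c, d, e}. A clique must lie in a single bag of any decomposition, so no decomposition can have width below 3. Combining the bounds, tw(G) = 3.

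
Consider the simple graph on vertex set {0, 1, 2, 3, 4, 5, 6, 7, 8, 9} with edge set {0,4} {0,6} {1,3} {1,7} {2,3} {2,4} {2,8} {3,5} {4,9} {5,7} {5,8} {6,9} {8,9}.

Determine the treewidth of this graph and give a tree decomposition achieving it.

Treewidth 2.
Bags: B1 = {0, 6, 9}  B2 = {0, 4, 9}  B3 = {4, 8, 9}  B4 = {2, 4, 8}  B5 = {2, 5, 8}  B6 = {2, 3, 5}  B7 = {3, 5, 7}  B8 = {1, 3, 7}
Tree: B1–B2, B2–B3, B3–B4, B4–B5, B5–B6, B6–B7, B7–B8

Each bag holds 3 vertices, so the decomposition has width 2, which upper-bounds the treewidth. Since 6–0–4–9–6 is a cycle in G, G is not acyclic. Forests are exactly the graphs of treewidth ≤ 1, so tw(G) ≥ 2. Therefore the treewidth is 2.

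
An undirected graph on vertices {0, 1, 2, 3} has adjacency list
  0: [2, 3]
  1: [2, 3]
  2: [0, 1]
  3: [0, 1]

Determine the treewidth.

A width-2 tree decomposition is:
Bags: B1 = {0, 2, 3}  B2 = {1, 2, 3}
Tree: B1–B2
Every bag has size at most 3, so the width is 3 − 1 = 2 and tw(G) ≤ 2. For the lower bound, G contains the cycle 3–0–2–1–3, so G is not a forest; only forests have treewidth ≤ 1, hence tw(G) ≥ 2. Combining the bounds, tw(G) = 2.

2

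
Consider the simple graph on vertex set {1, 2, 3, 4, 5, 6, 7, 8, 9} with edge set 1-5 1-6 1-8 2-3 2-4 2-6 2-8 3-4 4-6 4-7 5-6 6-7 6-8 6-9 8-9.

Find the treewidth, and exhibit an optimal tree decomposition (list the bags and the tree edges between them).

The largest bag has 3 vertices, giving width 2; this decomposition certifies tw(G) ≤ 2. Conversely, {2, 3, 4} is a clique of size 3, and the vertices of any clique must share a bag in every tree decomposition; so some bag has ≥ 3 vertices and tw(G) ≥ 2. Combining the bounds, tw(G) = 2.

Treewidth 2.
Bags: B1 = {2, 4, 6}  B2 = {2, 3, 4}  B3 = {4, 6, 7}  B4 = {2, 6, 8}  B5 = {6, 8, 9}  B6 = {1, 6, 8}  B7 = {1, 5, 6}
Tree: B1–B2, B1–B3, B1–B4, B4–B5, B4–B6, B6–B7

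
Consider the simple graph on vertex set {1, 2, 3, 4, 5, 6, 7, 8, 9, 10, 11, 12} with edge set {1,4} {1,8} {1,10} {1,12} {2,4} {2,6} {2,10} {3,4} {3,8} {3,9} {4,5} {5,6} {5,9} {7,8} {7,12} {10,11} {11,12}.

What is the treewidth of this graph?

A width-3 tree decomposition is:
Bags: B1 = {7, 10, 11, 12}  B2 = {1, 7, 10, 12}  B3 = {1, 7, 8, 10}  B4 = {1, 2, 8, 10}  B5 = {1, 2, 4, 8}  B6 = {2, 3, 4, 8}  B7 = {2, 3, 4, 6}  B8 = {3, 4, 5, 6}  B9 = {3, 5, 6, 9}
Tree: B1–B2, B2–B3, B3–B4, B4–B5, B5–B6, B6–B7, B7–B8, B8–B9
Each bag holds 4 vertices, so the decomposition has width 3, which upper-bounds the treewidth. For the lower bound: the 4 vertex sets {7,11,12}, {10}, {1}, {2,3,4,8} are disjoint, each induces a connected subgraph, and every pair is joined by at least one edge of G. Contracting each set to a single vertex therefore yields K_{4} as a minor, and since treewidth is minor-monotone, tw(G) ≥ tw(K_{4}) = 3. Hence tw(G) = 3 exactly.

3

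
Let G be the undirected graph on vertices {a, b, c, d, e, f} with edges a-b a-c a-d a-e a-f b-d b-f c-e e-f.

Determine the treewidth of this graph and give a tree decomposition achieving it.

Each bag holds 3 vertices, so the decomposition has width 2, which upper-bounds the treewidth. On the other hand G contains the 3-clique {a, b, d}. A clique must lie in a single bag of any decomposition, so no decomposition can have width below 2. Therefore the treewidth is 2.

Treewidth 2.
One such decomposition:
Bags: B1 = {a, b, d}  B2 = {a, b, f}  B3 = {a, e, f}  B4 = {a, c, e}
Tree: B1–B2, B2–B3, B3–B4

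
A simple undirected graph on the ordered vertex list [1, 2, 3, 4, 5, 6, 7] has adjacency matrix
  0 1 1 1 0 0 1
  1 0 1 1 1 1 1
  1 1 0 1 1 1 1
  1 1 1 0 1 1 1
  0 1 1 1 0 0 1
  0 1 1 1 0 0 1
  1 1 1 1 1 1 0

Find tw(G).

4

A width-4 tree decomposition is:
Bags: B1 = {2, 3, 4, 5, 7}  B2 = {2, 3, 4, 6, 7}  B3 = {1, 2, 3, 4, 7}
Tree: B1–B2, B2–B3
The largest bag has 5 vertices, giving width 4; this decomposition certifies tw(G) ≤ 4. On the other hand G contains the 5-clique {1, 2, 3, 4, 7}. A clique must lie in a single bag of any decomposition, so no decomposition can have width below 4. Hence tw(G) = 4 exactly.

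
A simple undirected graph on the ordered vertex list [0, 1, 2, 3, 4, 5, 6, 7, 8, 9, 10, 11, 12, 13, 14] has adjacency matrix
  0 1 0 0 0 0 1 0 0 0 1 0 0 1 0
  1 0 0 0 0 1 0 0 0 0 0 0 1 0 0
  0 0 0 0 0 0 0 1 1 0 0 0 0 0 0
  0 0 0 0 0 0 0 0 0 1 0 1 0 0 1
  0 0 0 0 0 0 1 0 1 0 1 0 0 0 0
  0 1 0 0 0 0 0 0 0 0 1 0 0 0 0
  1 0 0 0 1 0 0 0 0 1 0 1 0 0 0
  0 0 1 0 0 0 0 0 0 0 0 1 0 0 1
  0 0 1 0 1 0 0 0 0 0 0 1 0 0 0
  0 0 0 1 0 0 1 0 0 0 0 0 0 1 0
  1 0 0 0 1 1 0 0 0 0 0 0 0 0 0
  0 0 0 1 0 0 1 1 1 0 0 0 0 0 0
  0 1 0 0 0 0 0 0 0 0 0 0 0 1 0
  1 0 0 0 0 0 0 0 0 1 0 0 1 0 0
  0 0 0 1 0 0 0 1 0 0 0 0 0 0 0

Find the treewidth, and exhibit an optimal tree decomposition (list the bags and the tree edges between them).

Treewidth 3.
One optimal decomposition is:
Bags: B1 = {2, 3, 7, 14}  B2 = {2, 3, 7, 11}  B3 = {2, 3, 8, 11}  B4 = {3, 8, 9, 11}  B5 = {6, 8, 9, 11}  B6 = {4, 6, 8, 9}  B7 = {4, 6, 9, 13}  B8 = {0, 4, 6, 13}  B9 = {0, 4, 10, 13}  B10 = {0, 10, 12, 13}  B11 = {0, 1, 10, 12}  B12 = {1, 5, 10, 12}
Tree: B1–B2, B2–B3, B3–B4, B4–B5, B5–B6, B6–B7, B7–B8, B8–B9, B9–B10, B10–B11, B11–B12

The largest bag has 4 vertices, giving width 3; this decomposition certifies tw(G) ≤ 3. For the lower bound: the 4 vertex sets {2,7,14}, {3}, {11}, {4,6,8,9} are disjoint, each induces a connected subgraph, and every pair is joined by at least one edge of G. Contracting each set to a single vertex therefore yields K_{4} as a minor, and since treewidth is minor-monotone, tw(G) ≥ tw(K_{4}) = 3. Hence tw(G) = 3 exactly.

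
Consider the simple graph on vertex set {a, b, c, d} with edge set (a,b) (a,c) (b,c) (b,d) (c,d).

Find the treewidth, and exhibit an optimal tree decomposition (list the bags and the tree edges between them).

Treewidth 2.
Bags: B1 = {b, c, d}  B2 = {a, b, c}
Tree: B1–B2

Every bag has size at most 3, so the width is 3 − 1 = 2 and tw(G) ≤ 2. On the other hand G contains the 3-clique {b, c, d}. A clique must lie in a single bag of any decomposition, so no decomposition can have width below 2. Combining the bounds, tw(G) = 2.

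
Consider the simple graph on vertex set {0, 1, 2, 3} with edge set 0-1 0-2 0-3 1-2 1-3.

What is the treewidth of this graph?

A width-2 tree decomposition is:
Bags: B1 = {0, 1, 3}  B2 = {0, 1, 2}
Tree: B1–B2
The largest bag has 3 vertices, giving width 2; this decomposition certifies tw(G) ≤ 2. Conversely, {0, 1, 2} is a clique of size 3, and the vertices of any clique must share a bag in every tree decomposition; so some bag has ≥ 3 vertices and tw(G) ≥ 2. The upper and lower bounds meet at 2, so that is the treewidth.

2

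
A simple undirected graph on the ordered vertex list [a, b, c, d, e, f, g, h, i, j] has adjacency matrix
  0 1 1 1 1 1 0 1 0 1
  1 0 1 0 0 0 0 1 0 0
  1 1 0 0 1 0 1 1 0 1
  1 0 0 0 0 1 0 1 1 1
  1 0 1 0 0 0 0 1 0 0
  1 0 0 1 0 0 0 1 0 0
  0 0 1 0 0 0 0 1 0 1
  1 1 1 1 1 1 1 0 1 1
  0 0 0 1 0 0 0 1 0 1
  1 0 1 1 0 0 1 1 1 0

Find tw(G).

3

A width-3 tree decomposition is:
Bags: B1 = {a, d, h, j}  B2 = {a, d, f, h}  B3 = {a, c, h, j}  B4 = {a, b, c, h}  B5 = {d, h, i, j}  B6 = {a, c, e, h}  B7 = {c, g, h, j}
Tree: B1–B2, B1–B3, B3–B4, B1–B5, B3–B6, B3–B7
The largest bag has 4 vertices, giving width 3; this decomposition certifies tw(G) ≤ 3. On the other hand G contains the 4-clique {c, g, h, j}. A clique must lie in a single bag of any decomposition, so no decomposition can have width below 3. Therefore the treewidth is 3.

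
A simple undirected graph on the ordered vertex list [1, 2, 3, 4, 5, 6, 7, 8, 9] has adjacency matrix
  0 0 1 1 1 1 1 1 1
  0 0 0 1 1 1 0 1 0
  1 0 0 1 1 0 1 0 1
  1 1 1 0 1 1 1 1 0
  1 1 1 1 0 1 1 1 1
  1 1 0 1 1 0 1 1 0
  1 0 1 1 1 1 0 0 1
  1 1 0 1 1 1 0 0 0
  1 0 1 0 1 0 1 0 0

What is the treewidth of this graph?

4

A width-4 tree decomposition is:
Bags: B1 = {1, 4, 5, 6, 7}  B2 = {1, 3, 4, 5, 7}  B3 = {1, 4, 5, 6, 8}  B4 = {1, 3, 5, 7, 9}  B5 = {2, 4, 5, 6, 8}
Tree: B1–B2, B1–B3, B2–B4, B3–B5
Every bag has size at most 5, so the width is 5 − 1 = 4 and tw(G) ≤ 4. Conversely, {1, 3, 5, 7, 9} is a clique of size 5, and the vertices of any clique must share a bag in every tree decomposition; so some bag has ≥ 5 vertices and tw(G) ≥ 4. Hence tw(G) = 4 exactly.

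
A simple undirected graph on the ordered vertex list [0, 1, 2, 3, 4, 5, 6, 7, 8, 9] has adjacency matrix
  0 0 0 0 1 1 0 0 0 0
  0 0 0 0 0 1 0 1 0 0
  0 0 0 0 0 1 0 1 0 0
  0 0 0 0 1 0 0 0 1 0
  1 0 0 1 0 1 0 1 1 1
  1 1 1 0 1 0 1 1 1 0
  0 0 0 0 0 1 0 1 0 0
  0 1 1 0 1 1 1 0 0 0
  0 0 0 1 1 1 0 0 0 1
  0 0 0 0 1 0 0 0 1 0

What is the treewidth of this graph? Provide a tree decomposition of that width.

Treewidth 2.
One such decomposition:
Bags: B1 = {4, 5, 7}  B2 = {4, 5, 8}  B3 = {2, 5, 7}  B4 = {4, 8, 9}  B5 = {1, 5, 7}  B6 = {0, 4, 5}  B7 = {3, 4, 8}  B8 = {5, 6, 7}
Tree: B1–B2, B1–B3, B2–B4, B1–B5, B2–B6, B2–B7, B3–B8

Each bag holds 3 vertices, so the decomposition has width 2, which upper-bounds the treewidth. For the lower bound, the 3 vertices {4, 8, 9} are pairwise adjacent, and any tree decomposition puts a clique entirely inside one bag — forcing width ≥ 2. Hence tw(G) = 2 exactly.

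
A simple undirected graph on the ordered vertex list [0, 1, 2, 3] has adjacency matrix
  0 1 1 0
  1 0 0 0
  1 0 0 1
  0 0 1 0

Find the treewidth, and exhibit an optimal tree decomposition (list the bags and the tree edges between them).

Each bag holds 2 vertices, so the decomposition has width 1, which upper-bounds the treewidth. G has an edge, so its treewidth is at least 1. Hence tw(G) = 1 exactly.

Treewidth 1.
One optimal decomposition is:
Bags: B1 = {0, 2}  B2 = {2, 3}  B3 = {0, 1}
Tree: B1–B2, B1–B3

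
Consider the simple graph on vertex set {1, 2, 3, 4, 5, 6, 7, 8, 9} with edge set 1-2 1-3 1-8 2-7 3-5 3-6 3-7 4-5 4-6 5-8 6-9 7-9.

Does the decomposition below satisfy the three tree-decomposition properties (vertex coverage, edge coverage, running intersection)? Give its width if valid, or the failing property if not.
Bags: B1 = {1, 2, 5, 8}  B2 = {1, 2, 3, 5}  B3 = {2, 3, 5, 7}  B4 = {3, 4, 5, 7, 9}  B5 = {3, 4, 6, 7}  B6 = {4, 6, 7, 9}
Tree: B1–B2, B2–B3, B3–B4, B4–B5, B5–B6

A tree decomposition must satisfy three properties: every vertex lies in some bag; for every edge, both endpoints lie together in some bag; and for every vertex, the bags containing it form a connected subtree. Here bags containing vertex 9 are not connected in the tree, so the decomposition is invalid.

No — bags containing vertex 9 are not connected in the tree.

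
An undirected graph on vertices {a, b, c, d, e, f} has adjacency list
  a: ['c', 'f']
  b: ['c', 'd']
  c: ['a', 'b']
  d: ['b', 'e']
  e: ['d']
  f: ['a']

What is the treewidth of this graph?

A width-1 tree decomposition is:
Bags: B1 = {d, e}  B2 = {b, d}  B3 = {b, c}  B4 = {a, c}  B5 = {a, f}
Tree: B1–B2, B2–B3, B3–B4, B4–B5
The largest bag has 2 vertices, giving width 1; this decomposition certifies tw(G) ≤ 1. G has an edge, so its treewidth is at least 1. Therefore the treewidth is 1.

1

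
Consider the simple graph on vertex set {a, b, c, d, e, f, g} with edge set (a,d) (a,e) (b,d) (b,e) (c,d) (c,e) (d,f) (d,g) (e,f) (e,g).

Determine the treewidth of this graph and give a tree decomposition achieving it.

Each bag holds 3 vertices, so the decomposition has width 2, which upper-bounds the treewidth. Since d–b–e–c–d is a cycle in G, G is not acyclic. Forests are exactly the graphs of treewidth ≤ 1, so tw(G) ≥ 2. Hence tw(G) = 2 exactly.

Treewidth 2.
One optimal decomposition is:
Bags: B1 = {b, d, e}  B2 = {c, d, e}  B3 = {d, e, f}  B4 = {d, e, g}  B5 = {a, d, e}
Tree: B1–B2, B2–B3, B3–B4, B4–B5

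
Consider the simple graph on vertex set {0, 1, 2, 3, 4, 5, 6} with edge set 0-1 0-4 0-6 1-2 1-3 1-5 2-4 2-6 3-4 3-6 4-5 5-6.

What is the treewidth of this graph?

A width-3 tree decomposition is:
Bags: B1 = {1, 2, 4, 6}  B2 = {1, 4, 5, 6}  B3 = {1, 3, 4, 6}  B4 = {0, 1, 4, 6}
Tree: B1–B2, B2–B3, B3–B4
Each bag holds 4 vertices, so the decomposition has width 3, which upper-bounds the treewidth. For the lower bound: the 4 vertex sets {2,6}, {1,5}, {4}, {3} are disjoint, each induces a connected subgraph, and every pair is joined by at least one edge of G. Contracting each set to a single vertex therefore yields K_{4} as a minor, and since treewidth is minor-monotone, tw(G) ≥ tw(K_{4}) = 3. The upper and lower bounds meet at 3, so that is the treewidth.

3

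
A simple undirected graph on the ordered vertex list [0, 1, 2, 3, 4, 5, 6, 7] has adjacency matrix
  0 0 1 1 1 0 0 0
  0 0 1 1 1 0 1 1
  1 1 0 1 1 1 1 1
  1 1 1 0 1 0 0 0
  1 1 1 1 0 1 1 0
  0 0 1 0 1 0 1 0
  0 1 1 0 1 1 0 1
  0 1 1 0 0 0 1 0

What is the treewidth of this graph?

A width-3 tree decomposition is:
Bags: B1 = {1, 2, 6, 7}  B2 = {1, 2, 4, 6}  B3 = {1, 2, 3, 4}  B4 = {2, 4, 5, 6}  B5 = {0, 2, 3, 4}
Tree: B1–B2, B2–B3, B2–B4, B3–B5
Every bag has size at most 4, so the width is 4 − 1 = 3 and tw(G) ≤ 3. For the lower bound, the 4 vertices {0, 2, 3, 4} are pairwise adjacent, and any tree decomposition puts a clique entirely inside one bag — forcing width ≥ 3. Therefore the treewidth is 3.

3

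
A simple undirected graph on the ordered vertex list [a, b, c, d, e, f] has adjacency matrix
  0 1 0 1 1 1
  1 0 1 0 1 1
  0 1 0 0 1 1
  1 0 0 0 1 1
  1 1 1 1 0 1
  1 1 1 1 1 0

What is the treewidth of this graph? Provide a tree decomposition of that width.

Each bag holds 4 vertices, so the decomposition has width 3, which upper-bounds the treewidth. For the lower bound, the 4 vertices {b, c, e, f} are pairwise adjacent, and any tree decomposition puts a clique entirely inside one bag — forcing width ≥ 3. Hence tw(G) = 3 exactly.

Treewidth 3.
One optimal decomposition is:
Bags: B1 = {a, d, e, f}  B2 = {a, b, e, f}  B3 = {b, c, e, f}
Tree: B1–B2, B2–B3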